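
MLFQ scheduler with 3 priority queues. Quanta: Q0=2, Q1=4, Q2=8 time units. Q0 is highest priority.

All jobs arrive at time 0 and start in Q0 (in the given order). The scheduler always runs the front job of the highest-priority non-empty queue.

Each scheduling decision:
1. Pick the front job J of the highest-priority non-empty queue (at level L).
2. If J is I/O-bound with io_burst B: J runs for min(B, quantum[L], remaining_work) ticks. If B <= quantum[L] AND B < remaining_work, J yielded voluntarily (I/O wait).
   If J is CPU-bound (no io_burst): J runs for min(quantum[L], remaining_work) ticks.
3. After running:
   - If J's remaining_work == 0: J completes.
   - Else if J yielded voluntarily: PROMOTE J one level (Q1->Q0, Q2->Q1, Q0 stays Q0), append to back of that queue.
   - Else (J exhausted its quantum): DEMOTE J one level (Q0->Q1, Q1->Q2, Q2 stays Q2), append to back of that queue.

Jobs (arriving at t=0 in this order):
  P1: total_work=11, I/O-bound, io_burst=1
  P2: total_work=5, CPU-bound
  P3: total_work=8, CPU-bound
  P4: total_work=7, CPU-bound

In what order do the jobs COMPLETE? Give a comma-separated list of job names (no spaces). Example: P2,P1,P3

Answer: P1,P2,P3,P4

Derivation:
t=0-1: P1@Q0 runs 1, rem=10, I/O yield, promote→Q0. Q0=[P2,P3,P4,P1] Q1=[] Q2=[]
t=1-3: P2@Q0 runs 2, rem=3, quantum used, demote→Q1. Q0=[P3,P4,P1] Q1=[P2] Q2=[]
t=3-5: P3@Q0 runs 2, rem=6, quantum used, demote→Q1. Q0=[P4,P1] Q1=[P2,P3] Q2=[]
t=5-7: P4@Q0 runs 2, rem=5, quantum used, demote→Q1. Q0=[P1] Q1=[P2,P3,P4] Q2=[]
t=7-8: P1@Q0 runs 1, rem=9, I/O yield, promote→Q0. Q0=[P1] Q1=[P2,P3,P4] Q2=[]
t=8-9: P1@Q0 runs 1, rem=8, I/O yield, promote→Q0. Q0=[P1] Q1=[P2,P3,P4] Q2=[]
t=9-10: P1@Q0 runs 1, rem=7, I/O yield, promote→Q0. Q0=[P1] Q1=[P2,P3,P4] Q2=[]
t=10-11: P1@Q0 runs 1, rem=6, I/O yield, promote→Q0. Q0=[P1] Q1=[P2,P3,P4] Q2=[]
t=11-12: P1@Q0 runs 1, rem=5, I/O yield, promote→Q0. Q0=[P1] Q1=[P2,P3,P4] Q2=[]
t=12-13: P1@Q0 runs 1, rem=4, I/O yield, promote→Q0. Q0=[P1] Q1=[P2,P3,P4] Q2=[]
t=13-14: P1@Q0 runs 1, rem=3, I/O yield, promote→Q0. Q0=[P1] Q1=[P2,P3,P4] Q2=[]
t=14-15: P1@Q0 runs 1, rem=2, I/O yield, promote→Q0. Q0=[P1] Q1=[P2,P3,P4] Q2=[]
t=15-16: P1@Q0 runs 1, rem=1, I/O yield, promote→Q0. Q0=[P1] Q1=[P2,P3,P4] Q2=[]
t=16-17: P1@Q0 runs 1, rem=0, completes. Q0=[] Q1=[P2,P3,P4] Q2=[]
t=17-20: P2@Q1 runs 3, rem=0, completes. Q0=[] Q1=[P3,P4] Q2=[]
t=20-24: P3@Q1 runs 4, rem=2, quantum used, demote→Q2. Q0=[] Q1=[P4] Q2=[P3]
t=24-28: P4@Q1 runs 4, rem=1, quantum used, demote→Q2. Q0=[] Q1=[] Q2=[P3,P4]
t=28-30: P3@Q2 runs 2, rem=0, completes. Q0=[] Q1=[] Q2=[P4]
t=30-31: P4@Q2 runs 1, rem=0, completes. Q0=[] Q1=[] Q2=[]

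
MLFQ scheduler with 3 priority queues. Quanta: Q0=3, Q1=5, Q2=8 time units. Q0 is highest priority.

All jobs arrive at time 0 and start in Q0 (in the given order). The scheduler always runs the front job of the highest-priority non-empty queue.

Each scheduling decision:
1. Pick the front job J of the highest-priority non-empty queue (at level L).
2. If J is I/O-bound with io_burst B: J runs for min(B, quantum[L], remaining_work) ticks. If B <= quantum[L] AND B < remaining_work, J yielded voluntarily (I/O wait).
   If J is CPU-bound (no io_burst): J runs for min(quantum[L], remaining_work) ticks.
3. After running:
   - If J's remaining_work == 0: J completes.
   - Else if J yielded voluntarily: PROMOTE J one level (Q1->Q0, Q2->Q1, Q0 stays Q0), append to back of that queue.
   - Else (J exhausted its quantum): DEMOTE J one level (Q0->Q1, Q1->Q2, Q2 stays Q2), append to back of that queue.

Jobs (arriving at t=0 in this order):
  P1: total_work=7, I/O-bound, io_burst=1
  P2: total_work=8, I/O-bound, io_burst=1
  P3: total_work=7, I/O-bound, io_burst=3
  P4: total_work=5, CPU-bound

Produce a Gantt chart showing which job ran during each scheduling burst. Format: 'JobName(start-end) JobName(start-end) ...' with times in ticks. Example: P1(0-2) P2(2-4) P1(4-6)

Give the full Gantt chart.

t=0-1: P1@Q0 runs 1, rem=6, I/O yield, promote→Q0. Q0=[P2,P3,P4,P1] Q1=[] Q2=[]
t=1-2: P2@Q0 runs 1, rem=7, I/O yield, promote→Q0. Q0=[P3,P4,P1,P2] Q1=[] Q2=[]
t=2-5: P3@Q0 runs 3, rem=4, I/O yield, promote→Q0. Q0=[P4,P1,P2,P3] Q1=[] Q2=[]
t=5-8: P4@Q0 runs 3, rem=2, quantum used, demote→Q1. Q0=[P1,P2,P3] Q1=[P4] Q2=[]
t=8-9: P1@Q0 runs 1, rem=5, I/O yield, promote→Q0. Q0=[P2,P3,P1] Q1=[P4] Q2=[]
t=9-10: P2@Q0 runs 1, rem=6, I/O yield, promote→Q0. Q0=[P3,P1,P2] Q1=[P4] Q2=[]
t=10-13: P3@Q0 runs 3, rem=1, I/O yield, promote→Q0. Q0=[P1,P2,P3] Q1=[P4] Q2=[]
t=13-14: P1@Q0 runs 1, rem=4, I/O yield, promote→Q0. Q0=[P2,P3,P1] Q1=[P4] Q2=[]
t=14-15: P2@Q0 runs 1, rem=5, I/O yield, promote→Q0. Q0=[P3,P1,P2] Q1=[P4] Q2=[]
t=15-16: P3@Q0 runs 1, rem=0, completes. Q0=[P1,P2] Q1=[P4] Q2=[]
t=16-17: P1@Q0 runs 1, rem=3, I/O yield, promote→Q0. Q0=[P2,P1] Q1=[P4] Q2=[]
t=17-18: P2@Q0 runs 1, rem=4, I/O yield, promote→Q0. Q0=[P1,P2] Q1=[P4] Q2=[]
t=18-19: P1@Q0 runs 1, rem=2, I/O yield, promote→Q0. Q0=[P2,P1] Q1=[P4] Q2=[]
t=19-20: P2@Q0 runs 1, rem=3, I/O yield, promote→Q0. Q0=[P1,P2] Q1=[P4] Q2=[]
t=20-21: P1@Q0 runs 1, rem=1, I/O yield, promote→Q0. Q0=[P2,P1] Q1=[P4] Q2=[]
t=21-22: P2@Q0 runs 1, rem=2, I/O yield, promote→Q0. Q0=[P1,P2] Q1=[P4] Q2=[]
t=22-23: P1@Q0 runs 1, rem=0, completes. Q0=[P2] Q1=[P4] Q2=[]
t=23-24: P2@Q0 runs 1, rem=1, I/O yield, promote→Q0. Q0=[P2] Q1=[P4] Q2=[]
t=24-25: P2@Q0 runs 1, rem=0, completes. Q0=[] Q1=[P4] Q2=[]
t=25-27: P4@Q1 runs 2, rem=0, completes. Q0=[] Q1=[] Q2=[]

Answer: P1(0-1) P2(1-2) P3(2-5) P4(5-8) P1(8-9) P2(9-10) P3(10-13) P1(13-14) P2(14-15) P3(15-16) P1(16-17) P2(17-18) P1(18-19) P2(19-20) P1(20-21) P2(21-22) P1(22-23) P2(23-24) P2(24-25) P4(25-27)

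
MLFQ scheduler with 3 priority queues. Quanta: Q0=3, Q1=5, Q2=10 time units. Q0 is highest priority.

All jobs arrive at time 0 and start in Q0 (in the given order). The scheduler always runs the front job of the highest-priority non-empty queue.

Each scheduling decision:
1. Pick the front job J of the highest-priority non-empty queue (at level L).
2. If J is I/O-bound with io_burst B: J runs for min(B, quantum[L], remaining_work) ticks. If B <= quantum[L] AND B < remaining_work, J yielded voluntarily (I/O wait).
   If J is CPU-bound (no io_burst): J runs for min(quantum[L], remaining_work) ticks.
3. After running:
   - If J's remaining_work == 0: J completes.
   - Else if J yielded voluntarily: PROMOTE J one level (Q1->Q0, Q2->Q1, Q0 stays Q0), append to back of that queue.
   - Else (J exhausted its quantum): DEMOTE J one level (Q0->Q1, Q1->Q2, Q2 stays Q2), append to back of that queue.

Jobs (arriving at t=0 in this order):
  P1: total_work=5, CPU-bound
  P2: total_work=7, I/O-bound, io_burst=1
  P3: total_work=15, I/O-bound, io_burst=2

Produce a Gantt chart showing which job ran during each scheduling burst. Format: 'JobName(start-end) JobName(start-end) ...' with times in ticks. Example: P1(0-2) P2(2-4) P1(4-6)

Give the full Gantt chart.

t=0-3: P1@Q0 runs 3, rem=2, quantum used, demote→Q1. Q0=[P2,P3] Q1=[P1] Q2=[]
t=3-4: P2@Q0 runs 1, rem=6, I/O yield, promote→Q0. Q0=[P3,P2] Q1=[P1] Q2=[]
t=4-6: P3@Q0 runs 2, rem=13, I/O yield, promote→Q0. Q0=[P2,P3] Q1=[P1] Q2=[]
t=6-7: P2@Q0 runs 1, rem=5, I/O yield, promote→Q0. Q0=[P3,P2] Q1=[P1] Q2=[]
t=7-9: P3@Q0 runs 2, rem=11, I/O yield, promote→Q0. Q0=[P2,P3] Q1=[P1] Q2=[]
t=9-10: P2@Q0 runs 1, rem=4, I/O yield, promote→Q0. Q0=[P3,P2] Q1=[P1] Q2=[]
t=10-12: P3@Q0 runs 2, rem=9, I/O yield, promote→Q0. Q0=[P2,P3] Q1=[P1] Q2=[]
t=12-13: P2@Q0 runs 1, rem=3, I/O yield, promote→Q0. Q0=[P3,P2] Q1=[P1] Q2=[]
t=13-15: P3@Q0 runs 2, rem=7, I/O yield, promote→Q0. Q0=[P2,P3] Q1=[P1] Q2=[]
t=15-16: P2@Q0 runs 1, rem=2, I/O yield, promote→Q0. Q0=[P3,P2] Q1=[P1] Q2=[]
t=16-18: P3@Q0 runs 2, rem=5, I/O yield, promote→Q0. Q0=[P2,P3] Q1=[P1] Q2=[]
t=18-19: P2@Q0 runs 1, rem=1, I/O yield, promote→Q0. Q0=[P3,P2] Q1=[P1] Q2=[]
t=19-21: P3@Q0 runs 2, rem=3, I/O yield, promote→Q0. Q0=[P2,P3] Q1=[P1] Q2=[]
t=21-22: P2@Q0 runs 1, rem=0, completes. Q0=[P3] Q1=[P1] Q2=[]
t=22-24: P3@Q0 runs 2, rem=1, I/O yield, promote→Q0. Q0=[P3] Q1=[P1] Q2=[]
t=24-25: P3@Q0 runs 1, rem=0, completes. Q0=[] Q1=[P1] Q2=[]
t=25-27: P1@Q1 runs 2, rem=0, completes. Q0=[] Q1=[] Q2=[]

Answer: P1(0-3) P2(3-4) P3(4-6) P2(6-7) P3(7-9) P2(9-10) P3(10-12) P2(12-13) P3(13-15) P2(15-16) P3(16-18) P2(18-19) P3(19-21) P2(21-22) P3(22-24) P3(24-25) P1(25-27)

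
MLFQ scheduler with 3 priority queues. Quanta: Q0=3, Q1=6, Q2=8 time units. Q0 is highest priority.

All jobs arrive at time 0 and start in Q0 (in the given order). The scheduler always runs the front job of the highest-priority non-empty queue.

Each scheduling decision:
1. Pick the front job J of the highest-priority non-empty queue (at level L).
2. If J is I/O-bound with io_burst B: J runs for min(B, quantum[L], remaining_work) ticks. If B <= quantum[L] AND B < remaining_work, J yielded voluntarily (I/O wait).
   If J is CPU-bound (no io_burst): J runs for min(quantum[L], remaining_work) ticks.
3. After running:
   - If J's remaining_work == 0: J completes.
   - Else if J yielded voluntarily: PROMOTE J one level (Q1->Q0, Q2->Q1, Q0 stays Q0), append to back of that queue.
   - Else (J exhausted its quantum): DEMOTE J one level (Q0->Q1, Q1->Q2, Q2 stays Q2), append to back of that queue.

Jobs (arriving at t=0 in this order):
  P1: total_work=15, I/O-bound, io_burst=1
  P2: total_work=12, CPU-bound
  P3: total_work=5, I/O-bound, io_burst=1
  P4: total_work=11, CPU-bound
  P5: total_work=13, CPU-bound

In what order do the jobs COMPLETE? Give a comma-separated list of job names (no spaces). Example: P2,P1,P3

t=0-1: P1@Q0 runs 1, rem=14, I/O yield, promote→Q0. Q0=[P2,P3,P4,P5,P1] Q1=[] Q2=[]
t=1-4: P2@Q0 runs 3, rem=9, quantum used, demote→Q1. Q0=[P3,P4,P5,P1] Q1=[P2] Q2=[]
t=4-5: P3@Q0 runs 1, rem=4, I/O yield, promote→Q0. Q0=[P4,P5,P1,P3] Q1=[P2] Q2=[]
t=5-8: P4@Q0 runs 3, rem=8, quantum used, demote→Q1. Q0=[P5,P1,P3] Q1=[P2,P4] Q2=[]
t=8-11: P5@Q0 runs 3, rem=10, quantum used, demote→Q1. Q0=[P1,P3] Q1=[P2,P4,P5] Q2=[]
t=11-12: P1@Q0 runs 1, rem=13, I/O yield, promote→Q0. Q0=[P3,P1] Q1=[P2,P4,P5] Q2=[]
t=12-13: P3@Q0 runs 1, rem=3, I/O yield, promote→Q0. Q0=[P1,P3] Q1=[P2,P4,P5] Q2=[]
t=13-14: P1@Q0 runs 1, rem=12, I/O yield, promote→Q0. Q0=[P3,P1] Q1=[P2,P4,P5] Q2=[]
t=14-15: P3@Q0 runs 1, rem=2, I/O yield, promote→Q0. Q0=[P1,P3] Q1=[P2,P4,P5] Q2=[]
t=15-16: P1@Q0 runs 1, rem=11, I/O yield, promote→Q0. Q0=[P3,P1] Q1=[P2,P4,P5] Q2=[]
t=16-17: P3@Q0 runs 1, rem=1, I/O yield, promote→Q0. Q0=[P1,P3] Q1=[P2,P4,P5] Q2=[]
t=17-18: P1@Q0 runs 1, rem=10, I/O yield, promote→Q0. Q0=[P3,P1] Q1=[P2,P4,P5] Q2=[]
t=18-19: P3@Q0 runs 1, rem=0, completes. Q0=[P1] Q1=[P2,P4,P5] Q2=[]
t=19-20: P1@Q0 runs 1, rem=9, I/O yield, promote→Q0. Q0=[P1] Q1=[P2,P4,P5] Q2=[]
t=20-21: P1@Q0 runs 1, rem=8, I/O yield, promote→Q0. Q0=[P1] Q1=[P2,P4,P5] Q2=[]
t=21-22: P1@Q0 runs 1, rem=7, I/O yield, promote→Q0. Q0=[P1] Q1=[P2,P4,P5] Q2=[]
t=22-23: P1@Q0 runs 1, rem=6, I/O yield, promote→Q0. Q0=[P1] Q1=[P2,P4,P5] Q2=[]
t=23-24: P1@Q0 runs 1, rem=5, I/O yield, promote→Q0. Q0=[P1] Q1=[P2,P4,P5] Q2=[]
t=24-25: P1@Q0 runs 1, rem=4, I/O yield, promote→Q0. Q0=[P1] Q1=[P2,P4,P5] Q2=[]
t=25-26: P1@Q0 runs 1, rem=3, I/O yield, promote→Q0. Q0=[P1] Q1=[P2,P4,P5] Q2=[]
t=26-27: P1@Q0 runs 1, rem=2, I/O yield, promote→Q0. Q0=[P1] Q1=[P2,P4,P5] Q2=[]
t=27-28: P1@Q0 runs 1, rem=1, I/O yield, promote→Q0. Q0=[P1] Q1=[P2,P4,P5] Q2=[]
t=28-29: P1@Q0 runs 1, rem=0, completes. Q0=[] Q1=[P2,P4,P5] Q2=[]
t=29-35: P2@Q1 runs 6, rem=3, quantum used, demote→Q2. Q0=[] Q1=[P4,P5] Q2=[P2]
t=35-41: P4@Q1 runs 6, rem=2, quantum used, demote→Q2. Q0=[] Q1=[P5] Q2=[P2,P4]
t=41-47: P5@Q1 runs 6, rem=4, quantum used, demote→Q2. Q0=[] Q1=[] Q2=[P2,P4,P5]
t=47-50: P2@Q2 runs 3, rem=0, completes. Q0=[] Q1=[] Q2=[P4,P5]
t=50-52: P4@Q2 runs 2, rem=0, completes. Q0=[] Q1=[] Q2=[P5]
t=52-56: P5@Q2 runs 4, rem=0, completes. Q0=[] Q1=[] Q2=[]

Answer: P3,P1,P2,P4,P5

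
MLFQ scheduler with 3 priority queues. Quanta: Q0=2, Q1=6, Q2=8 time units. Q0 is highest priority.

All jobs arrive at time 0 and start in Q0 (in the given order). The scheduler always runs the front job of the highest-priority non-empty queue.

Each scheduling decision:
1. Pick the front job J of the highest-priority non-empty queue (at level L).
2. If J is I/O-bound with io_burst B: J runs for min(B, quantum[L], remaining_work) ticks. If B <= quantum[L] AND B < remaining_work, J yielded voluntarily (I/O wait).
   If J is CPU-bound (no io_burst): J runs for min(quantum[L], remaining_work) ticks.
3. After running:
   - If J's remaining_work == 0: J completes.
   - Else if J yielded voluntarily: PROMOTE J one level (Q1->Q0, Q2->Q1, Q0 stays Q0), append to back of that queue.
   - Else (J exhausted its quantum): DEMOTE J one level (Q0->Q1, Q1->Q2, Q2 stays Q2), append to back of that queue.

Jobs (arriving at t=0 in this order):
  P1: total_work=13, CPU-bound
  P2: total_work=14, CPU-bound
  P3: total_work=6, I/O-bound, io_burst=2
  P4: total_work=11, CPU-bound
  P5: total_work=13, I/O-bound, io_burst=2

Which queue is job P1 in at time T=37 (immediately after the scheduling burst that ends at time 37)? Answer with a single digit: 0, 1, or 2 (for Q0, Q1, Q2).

Answer: 2

Derivation:
t=0-2: P1@Q0 runs 2, rem=11, quantum used, demote→Q1. Q0=[P2,P3,P4,P5] Q1=[P1] Q2=[]
t=2-4: P2@Q0 runs 2, rem=12, quantum used, demote→Q1. Q0=[P3,P4,P5] Q1=[P1,P2] Q2=[]
t=4-6: P3@Q0 runs 2, rem=4, I/O yield, promote→Q0. Q0=[P4,P5,P3] Q1=[P1,P2] Q2=[]
t=6-8: P4@Q0 runs 2, rem=9, quantum used, demote→Q1. Q0=[P5,P3] Q1=[P1,P2,P4] Q2=[]
t=8-10: P5@Q0 runs 2, rem=11, I/O yield, promote→Q0. Q0=[P3,P5] Q1=[P1,P2,P4] Q2=[]
t=10-12: P3@Q0 runs 2, rem=2, I/O yield, promote→Q0. Q0=[P5,P3] Q1=[P1,P2,P4] Q2=[]
t=12-14: P5@Q0 runs 2, rem=9, I/O yield, promote→Q0. Q0=[P3,P5] Q1=[P1,P2,P4] Q2=[]
t=14-16: P3@Q0 runs 2, rem=0, completes. Q0=[P5] Q1=[P1,P2,P4] Q2=[]
t=16-18: P5@Q0 runs 2, rem=7, I/O yield, promote→Q0. Q0=[P5] Q1=[P1,P2,P4] Q2=[]
t=18-20: P5@Q0 runs 2, rem=5, I/O yield, promote→Q0. Q0=[P5] Q1=[P1,P2,P4] Q2=[]
t=20-22: P5@Q0 runs 2, rem=3, I/O yield, promote→Q0. Q0=[P5] Q1=[P1,P2,P4] Q2=[]
t=22-24: P5@Q0 runs 2, rem=1, I/O yield, promote→Q0. Q0=[P5] Q1=[P1,P2,P4] Q2=[]
t=24-25: P5@Q0 runs 1, rem=0, completes. Q0=[] Q1=[P1,P2,P4] Q2=[]
t=25-31: P1@Q1 runs 6, rem=5, quantum used, demote→Q2. Q0=[] Q1=[P2,P4] Q2=[P1]
t=31-37: P2@Q1 runs 6, rem=6, quantum used, demote→Q2. Q0=[] Q1=[P4] Q2=[P1,P2]
t=37-43: P4@Q1 runs 6, rem=3, quantum used, demote→Q2. Q0=[] Q1=[] Q2=[P1,P2,P4]
t=43-48: P1@Q2 runs 5, rem=0, completes. Q0=[] Q1=[] Q2=[P2,P4]
t=48-54: P2@Q2 runs 6, rem=0, completes. Q0=[] Q1=[] Q2=[P4]
t=54-57: P4@Q2 runs 3, rem=0, completes. Q0=[] Q1=[] Q2=[]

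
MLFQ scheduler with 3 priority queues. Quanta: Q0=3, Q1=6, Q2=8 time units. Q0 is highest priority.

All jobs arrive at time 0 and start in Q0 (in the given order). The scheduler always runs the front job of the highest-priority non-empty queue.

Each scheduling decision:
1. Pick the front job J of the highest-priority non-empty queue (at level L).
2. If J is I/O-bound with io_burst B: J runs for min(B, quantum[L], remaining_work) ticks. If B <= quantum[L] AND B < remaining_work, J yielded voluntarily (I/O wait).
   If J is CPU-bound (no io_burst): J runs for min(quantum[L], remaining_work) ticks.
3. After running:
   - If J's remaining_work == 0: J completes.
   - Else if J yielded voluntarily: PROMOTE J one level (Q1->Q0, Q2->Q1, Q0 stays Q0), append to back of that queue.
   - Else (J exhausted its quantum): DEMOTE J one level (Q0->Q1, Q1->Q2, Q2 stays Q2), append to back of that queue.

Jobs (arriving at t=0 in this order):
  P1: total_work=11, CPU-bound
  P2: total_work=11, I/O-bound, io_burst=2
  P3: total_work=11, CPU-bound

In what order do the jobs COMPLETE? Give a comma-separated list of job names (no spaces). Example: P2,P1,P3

Answer: P2,P1,P3

Derivation:
t=0-3: P1@Q0 runs 3, rem=8, quantum used, demote→Q1. Q0=[P2,P3] Q1=[P1] Q2=[]
t=3-5: P2@Q0 runs 2, rem=9, I/O yield, promote→Q0. Q0=[P3,P2] Q1=[P1] Q2=[]
t=5-8: P3@Q0 runs 3, rem=8, quantum used, demote→Q1. Q0=[P2] Q1=[P1,P3] Q2=[]
t=8-10: P2@Q0 runs 2, rem=7, I/O yield, promote→Q0. Q0=[P2] Q1=[P1,P3] Q2=[]
t=10-12: P2@Q0 runs 2, rem=5, I/O yield, promote→Q0. Q0=[P2] Q1=[P1,P3] Q2=[]
t=12-14: P2@Q0 runs 2, rem=3, I/O yield, promote→Q0. Q0=[P2] Q1=[P1,P3] Q2=[]
t=14-16: P2@Q0 runs 2, rem=1, I/O yield, promote→Q0. Q0=[P2] Q1=[P1,P3] Q2=[]
t=16-17: P2@Q0 runs 1, rem=0, completes. Q0=[] Q1=[P1,P3] Q2=[]
t=17-23: P1@Q1 runs 6, rem=2, quantum used, demote→Q2. Q0=[] Q1=[P3] Q2=[P1]
t=23-29: P3@Q1 runs 6, rem=2, quantum used, demote→Q2. Q0=[] Q1=[] Q2=[P1,P3]
t=29-31: P1@Q2 runs 2, rem=0, completes. Q0=[] Q1=[] Q2=[P3]
t=31-33: P3@Q2 runs 2, rem=0, completes. Q0=[] Q1=[] Q2=[]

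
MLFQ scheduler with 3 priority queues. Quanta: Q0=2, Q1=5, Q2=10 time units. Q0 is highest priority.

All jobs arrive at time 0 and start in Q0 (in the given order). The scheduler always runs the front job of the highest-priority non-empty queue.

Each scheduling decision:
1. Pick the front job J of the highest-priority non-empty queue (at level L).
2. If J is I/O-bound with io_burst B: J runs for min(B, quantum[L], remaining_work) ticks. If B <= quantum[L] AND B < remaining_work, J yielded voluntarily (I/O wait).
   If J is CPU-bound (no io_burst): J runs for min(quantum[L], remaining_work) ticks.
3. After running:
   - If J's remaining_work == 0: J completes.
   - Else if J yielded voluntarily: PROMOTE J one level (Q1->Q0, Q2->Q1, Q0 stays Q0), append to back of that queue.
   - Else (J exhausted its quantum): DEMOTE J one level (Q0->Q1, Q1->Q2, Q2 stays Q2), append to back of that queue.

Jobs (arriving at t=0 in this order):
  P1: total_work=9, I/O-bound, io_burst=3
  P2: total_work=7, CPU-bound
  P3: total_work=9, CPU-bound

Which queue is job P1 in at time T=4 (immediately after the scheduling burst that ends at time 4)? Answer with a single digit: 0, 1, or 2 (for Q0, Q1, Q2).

Answer: 1

Derivation:
t=0-2: P1@Q0 runs 2, rem=7, quantum used, demote→Q1. Q0=[P2,P3] Q1=[P1] Q2=[]
t=2-4: P2@Q0 runs 2, rem=5, quantum used, demote→Q1. Q0=[P3] Q1=[P1,P2] Q2=[]
t=4-6: P3@Q0 runs 2, rem=7, quantum used, demote→Q1. Q0=[] Q1=[P1,P2,P3] Q2=[]
t=6-9: P1@Q1 runs 3, rem=4, I/O yield, promote→Q0. Q0=[P1] Q1=[P2,P3] Q2=[]
t=9-11: P1@Q0 runs 2, rem=2, quantum used, demote→Q1. Q0=[] Q1=[P2,P3,P1] Q2=[]
t=11-16: P2@Q1 runs 5, rem=0, completes. Q0=[] Q1=[P3,P1] Q2=[]
t=16-21: P3@Q1 runs 5, rem=2, quantum used, demote→Q2. Q0=[] Q1=[P1] Q2=[P3]
t=21-23: P1@Q1 runs 2, rem=0, completes. Q0=[] Q1=[] Q2=[P3]
t=23-25: P3@Q2 runs 2, rem=0, completes. Q0=[] Q1=[] Q2=[]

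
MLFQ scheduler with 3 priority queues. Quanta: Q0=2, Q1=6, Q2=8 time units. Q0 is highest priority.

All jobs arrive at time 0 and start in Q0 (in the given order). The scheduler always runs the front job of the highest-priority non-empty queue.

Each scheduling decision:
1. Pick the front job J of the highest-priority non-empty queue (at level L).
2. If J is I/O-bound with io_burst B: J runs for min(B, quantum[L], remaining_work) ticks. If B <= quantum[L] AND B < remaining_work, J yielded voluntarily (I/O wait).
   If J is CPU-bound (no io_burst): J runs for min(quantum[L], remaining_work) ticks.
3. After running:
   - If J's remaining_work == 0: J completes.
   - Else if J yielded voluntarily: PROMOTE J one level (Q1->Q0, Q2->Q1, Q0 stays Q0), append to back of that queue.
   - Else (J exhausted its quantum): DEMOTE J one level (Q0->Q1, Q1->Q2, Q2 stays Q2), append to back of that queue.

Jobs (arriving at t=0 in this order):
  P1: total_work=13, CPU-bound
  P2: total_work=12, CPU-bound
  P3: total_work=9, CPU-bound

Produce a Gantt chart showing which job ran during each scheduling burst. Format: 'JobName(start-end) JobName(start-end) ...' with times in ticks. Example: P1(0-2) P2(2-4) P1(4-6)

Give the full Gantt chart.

Answer: P1(0-2) P2(2-4) P3(4-6) P1(6-12) P2(12-18) P3(18-24) P1(24-29) P2(29-33) P3(33-34)

Derivation:
t=0-2: P1@Q0 runs 2, rem=11, quantum used, demote→Q1. Q0=[P2,P3] Q1=[P1] Q2=[]
t=2-4: P2@Q0 runs 2, rem=10, quantum used, demote→Q1. Q0=[P3] Q1=[P1,P2] Q2=[]
t=4-6: P3@Q0 runs 2, rem=7, quantum used, demote→Q1. Q0=[] Q1=[P1,P2,P3] Q2=[]
t=6-12: P1@Q1 runs 6, rem=5, quantum used, demote→Q2. Q0=[] Q1=[P2,P3] Q2=[P1]
t=12-18: P2@Q1 runs 6, rem=4, quantum used, demote→Q2. Q0=[] Q1=[P3] Q2=[P1,P2]
t=18-24: P3@Q1 runs 6, rem=1, quantum used, demote→Q2. Q0=[] Q1=[] Q2=[P1,P2,P3]
t=24-29: P1@Q2 runs 5, rem=0, completes. Q0=[] Q1=[] Q2=[P2,P3]
t=29-33: P2@Q2 runs 4, rem=0, completes. Q0=[] Q1=[] Q2=[P3]
t=33-34: P3@Q2 runs 1, rem=0, completes. Q0=[] Q1=[] Q2=[]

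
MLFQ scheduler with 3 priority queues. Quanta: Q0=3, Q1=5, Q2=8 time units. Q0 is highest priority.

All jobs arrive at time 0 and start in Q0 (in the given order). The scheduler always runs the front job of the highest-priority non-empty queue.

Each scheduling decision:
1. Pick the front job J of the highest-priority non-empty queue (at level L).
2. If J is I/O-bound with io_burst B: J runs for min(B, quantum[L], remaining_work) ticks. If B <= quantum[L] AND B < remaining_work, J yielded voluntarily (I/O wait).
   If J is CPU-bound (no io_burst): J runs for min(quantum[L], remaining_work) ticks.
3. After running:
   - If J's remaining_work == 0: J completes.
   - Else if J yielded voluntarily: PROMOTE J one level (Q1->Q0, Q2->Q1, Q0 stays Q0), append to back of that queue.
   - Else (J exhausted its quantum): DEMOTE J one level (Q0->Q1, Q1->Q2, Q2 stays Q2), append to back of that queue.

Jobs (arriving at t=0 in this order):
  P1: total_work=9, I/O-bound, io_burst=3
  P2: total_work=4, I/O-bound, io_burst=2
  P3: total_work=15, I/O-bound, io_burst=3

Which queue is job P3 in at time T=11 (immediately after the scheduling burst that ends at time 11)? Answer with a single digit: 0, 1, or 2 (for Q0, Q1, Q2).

t=0-3: P1@Q0 runs 3, rem=6, I/O yield, promote→Q0. Q0=[P2,P3,P1] Q1=[] Q2=[]
t=3-5: P2@Q0 runs 2, rem=2, I/O yield, promote→Q0. Q0=[P3,P1,P2] Q1=[] Q2=[]
t=5-8: P3@Q0 runs 3, rem=12, I/O yield, promote→Q0. Q0=[P1,P2,P3] Q1=[] Q2=[]
t=8-11: P1@Q0 runs 3, rem=3, I/O yield, promote→Q0. Q0=[P2,P3,P1] Q1=[] Q2=[]
t=11-13: P2@Q0 runs 2, rem=0, completes. Q0=[P3,P1] Q1=[] Q2=[]
t=13-16: P3@Q0 runs 3, rem=9, I/O yield, promote→Q0. Q0=[P1,P3] Q1=[] Q2=[]
t=16-19: P1@Q0 runs 3, rem=0, completes. Q0=[P3] Q1=[] Q2=[]
t=19-22: P3@Q0 runs 3, rem=6, I/O yield, promote→Q0. Q0=[P3] Q1=[] Q2=[]
t=22-25: P3@Q0 runs 3, rem=3, I/O yield, promote→Q0. Q0=[P3] Q1=[] Q2=[]
t=25-28: P3@Q0 runs 3, rem=0, completes. Q0=[] Q1=[] Q2=[]

Answer: 0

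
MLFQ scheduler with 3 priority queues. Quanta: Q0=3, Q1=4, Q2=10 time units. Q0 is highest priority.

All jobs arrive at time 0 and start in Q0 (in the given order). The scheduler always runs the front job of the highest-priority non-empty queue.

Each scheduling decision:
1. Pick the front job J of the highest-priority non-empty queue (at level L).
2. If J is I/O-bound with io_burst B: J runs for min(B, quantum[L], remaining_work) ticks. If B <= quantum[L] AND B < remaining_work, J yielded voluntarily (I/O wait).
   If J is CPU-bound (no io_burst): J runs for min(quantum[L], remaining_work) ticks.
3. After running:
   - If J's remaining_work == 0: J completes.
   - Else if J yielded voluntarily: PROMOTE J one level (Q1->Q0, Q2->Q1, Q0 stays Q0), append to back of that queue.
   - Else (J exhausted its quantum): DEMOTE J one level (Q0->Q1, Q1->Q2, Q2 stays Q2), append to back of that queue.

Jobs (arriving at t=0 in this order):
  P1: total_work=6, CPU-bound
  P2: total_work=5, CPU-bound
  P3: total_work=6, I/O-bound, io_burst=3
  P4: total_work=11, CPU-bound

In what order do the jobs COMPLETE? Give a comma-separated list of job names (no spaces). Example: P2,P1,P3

Answer: P3,P1,P2,P4

Derivation:
t=0-3: P1@Q0 runs 3, rem=3, quantum used, demote→Q1. Q0=[P2,P3,P4] Q1=[P1] Q2=[]
t=3-6: P2@Q0 runs 3, rem=2, quantum used, demote→Q1. Q0=[P3,P4] Q1=[P1,P2] Q2=[]
t=6-9: P3@Q0 runs 3, rem=3, I/O yield, promote→Q0. Q0=[P4,P3] Q1=[P1,P2] Q2=[]
t=9-12: P4@Q0 runs 3, rem=8, quantum used, demote→Q1. Q0=[P3] Q1=[P1,P2,P4] Q2=[]
t=12-15: P3@Q0 runs 3, rem=0, completes. Q0=[] Q1=[P1,P2,P4] Q2=[]
t=15-18: P1@Q1 runs 3, rem=0, completes. Q0=[] Q1=[P2,P4] Q2=[]
t=18-20: P2@Q1 runs 2, rem=0, completes. Q0=[] Q1=[P4] Q2=[]
t=20-24: P4@Q1 runs 4, rem=4, quantum used, demote→Q2. Q0=[] Q1=[] Q2=[P4]
t=24-28: P4@Q2 runs 4, rem=0, completes. Q0=[] Q1=[] Q2=[]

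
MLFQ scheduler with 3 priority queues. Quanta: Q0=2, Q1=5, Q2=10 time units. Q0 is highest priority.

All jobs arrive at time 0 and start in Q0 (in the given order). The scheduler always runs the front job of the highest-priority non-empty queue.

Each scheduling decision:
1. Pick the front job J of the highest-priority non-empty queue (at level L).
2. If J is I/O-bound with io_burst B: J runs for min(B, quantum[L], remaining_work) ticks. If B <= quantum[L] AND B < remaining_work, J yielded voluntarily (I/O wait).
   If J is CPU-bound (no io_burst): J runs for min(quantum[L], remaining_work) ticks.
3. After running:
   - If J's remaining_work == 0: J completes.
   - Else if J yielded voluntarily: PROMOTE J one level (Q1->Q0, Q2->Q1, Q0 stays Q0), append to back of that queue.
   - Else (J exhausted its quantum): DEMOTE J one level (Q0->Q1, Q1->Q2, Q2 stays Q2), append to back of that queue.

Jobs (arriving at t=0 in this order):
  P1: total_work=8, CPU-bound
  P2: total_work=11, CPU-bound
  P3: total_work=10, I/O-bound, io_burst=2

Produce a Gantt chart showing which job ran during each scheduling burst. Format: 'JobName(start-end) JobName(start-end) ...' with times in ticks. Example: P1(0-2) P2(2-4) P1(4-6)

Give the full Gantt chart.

t=0-2: P1@Q0 runs 2, rem=6, quantum used, demote→Q1. Q0=[P2,P3] Q1=[P1] Q2=[]
t=2-4: P2@Q0 runs 2, rem=9, quantum used, demote→Q1. Q0=[P3] Q1=[P1,P2] Q2=[]
t=4-6: P3@Q0 runs 2, rem=8, I/O yield, promote→Q0. Q0=[P3] Q1=[P1,P2] Q2=[]
t=6-8: P3@Q0 runs 2, rem=6, I/O yield, promote→Q0. Q0=[P3] Q1=[P1,P2] Q2=[]
t=8-10: P3@Q0 runs 2, rem=4, I/O yield, promote→Q0. Q0=[P3] Q1=[P1,P2] Q2=[]
t=10-12: P3@Q0 runs 2, rem=2, I/O yield, promote→Q0. Q0=[P3] Q1=[P1,P2] Q2=[]
t=12-14: P3@Q0 runs 2, rem=0, completes. Q0=[] Q1=[P1,P2] Q2=[]
t=14-19: P1@Q1 runs 5, rem=1, quantum used, demote→Q2. Q0=[] Q1=[P2] Q2=[P1]
t=19-24: P2@Q1 runs 5, rem=4, quantum used, demote→Q2. Q0=[] Q1=[] Q2=[P1,P2]
t=24-25: P1@Q2 runs 1, rem=0, completes. Q0=[] Q1=[] Q2=[P2]
t=25-29: P2@Q2 runs 4, rem=0, completes. Q0=[] Q1=[] Q2=[]

Answer: P1(0-2) P2(2-4) P3(4-6) P3(6-8) P3(8-10) P3(10-12) P3(12-14) P1(14-19) P2(19-24) P1(24-25) P2(25-29)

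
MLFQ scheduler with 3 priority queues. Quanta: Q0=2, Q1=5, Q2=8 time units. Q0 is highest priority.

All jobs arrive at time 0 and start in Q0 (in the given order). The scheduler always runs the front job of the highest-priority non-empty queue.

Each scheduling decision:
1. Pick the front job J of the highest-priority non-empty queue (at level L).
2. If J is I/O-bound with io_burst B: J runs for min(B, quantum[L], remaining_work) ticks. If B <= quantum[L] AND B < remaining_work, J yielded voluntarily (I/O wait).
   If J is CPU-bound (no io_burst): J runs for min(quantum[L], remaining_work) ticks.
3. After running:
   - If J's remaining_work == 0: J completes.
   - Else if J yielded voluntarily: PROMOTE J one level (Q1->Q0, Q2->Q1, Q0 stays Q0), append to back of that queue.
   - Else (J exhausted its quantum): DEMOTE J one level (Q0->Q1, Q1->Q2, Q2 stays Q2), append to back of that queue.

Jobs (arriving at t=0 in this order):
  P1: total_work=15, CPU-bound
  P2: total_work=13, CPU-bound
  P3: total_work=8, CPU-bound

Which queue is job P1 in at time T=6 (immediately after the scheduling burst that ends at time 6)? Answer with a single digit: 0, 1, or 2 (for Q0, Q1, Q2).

t=0-2: P1@Q0 runs 2, rem=13, quantum used, demote→Q1. Q0=[P2,P3] Q1=[P1] Q2=[]
t=2-4: P2@Q0 runs 2, rem=11, quantum used, demote→Q1. Q0=[P3] Q1=[P1,P2] Q2=[]
t=4-6: P3@Q0 runs 2, rem=6, quantum used, demote→Q1. Q0=[] Q1=[P1,P2,P3] Q2=[]
t=6-11: P1@Q1 runs 5, rem=8, quantum used, demote→Q2. Q0=[] Q1=[P2,P3] Q2=[P1]
t=11-16: P2@Q1 runs 5, rem=6, quantum used, demote→Q2. Q0=[] Q1=[P3] Q2=[P1,P2]
t=16-21: P3@Q1 runs 5, rem=1, quantum used, demote→Q2. Q0=[] Q1=[] Q2=[P1,P2,P3]
t=21-29: P1@Q2 runs 8, rem=0, completes. Q0=[] Q1=[] Q2=[P2,P3]
t=29-35: P2@Q2 runs 6, rem=0, completes. Q0=[] Q1=[] Q2=[P3]
t=35-36: P3@Q2 runs 1, rem=0, completes. Q0=[] Q1=[] Q2=[]

Answer: 1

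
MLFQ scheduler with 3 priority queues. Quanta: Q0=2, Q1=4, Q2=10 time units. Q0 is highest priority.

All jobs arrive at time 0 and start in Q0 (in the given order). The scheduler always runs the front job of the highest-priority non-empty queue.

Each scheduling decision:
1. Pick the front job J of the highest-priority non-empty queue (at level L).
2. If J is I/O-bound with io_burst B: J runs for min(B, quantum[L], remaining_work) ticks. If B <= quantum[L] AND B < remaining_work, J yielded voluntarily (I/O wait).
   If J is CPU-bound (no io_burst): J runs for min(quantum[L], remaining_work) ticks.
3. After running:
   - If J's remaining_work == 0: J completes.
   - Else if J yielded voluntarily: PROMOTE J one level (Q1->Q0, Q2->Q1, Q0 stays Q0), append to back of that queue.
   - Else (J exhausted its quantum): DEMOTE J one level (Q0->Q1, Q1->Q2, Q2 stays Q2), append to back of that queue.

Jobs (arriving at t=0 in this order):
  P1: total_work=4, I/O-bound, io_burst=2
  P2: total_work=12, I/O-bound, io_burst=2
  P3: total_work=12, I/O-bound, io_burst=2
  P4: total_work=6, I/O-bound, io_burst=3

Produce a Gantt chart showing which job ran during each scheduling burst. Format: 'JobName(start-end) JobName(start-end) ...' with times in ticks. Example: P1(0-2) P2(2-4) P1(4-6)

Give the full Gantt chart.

t=0-2: P1@Q0 runs 2, rem=2, I/O yield, promote→Q0. Q0=[P2,P3,P4,P1] Q1=[] Q2=[]
t=2-4: P2@Q0 runs 2, rem=10, I/O yield, promote→Q0. Q0=[P3,P4,P1,P2] Q1=[] Q2=[]
t=4-6: P3@Q0 runs 2, rem=10, I/O yield, promote→Q0. Q0=[P4,P1,P2,P3] Q1=[] Q2=[]
t=6-8: P4@Q0 runs 2, rem=4, quantum used, demote→Q1. Q0=[P1,P2,P3] Q1=[P4] Q2=[]
t=8-10: P1@Q0 runs 2, rem=0, completes. Q0=[P2,P3] Q1=[P4] Q2=[]
t=10-12: P2@Q0 runs 2, rem=8, I/O yield, promote→Q0. Q0=[P3,P2] Q1=[P4] Q2=[]
t=12-14: P3@Q0 runs 2, rem=8, I/O yield, promote→Q0. Q0=[P2,P3] Q1=[P4] Q2=[]
t=14-16: P2@Q0 runs 2, rem=6, I/O yield, promote→Q0. Q0=[P3,P2] Q1=[P4] Q2=[]
t=16-18: P3@Q0 runs 2, rem=6, I/O yield, promote→Q0. Q0=[P2,P3] Q1=[P4] Q2=[]
t=18-20: P2@Q0 runs 2, rem=4, I/O yield, promote→Q0. Q0=[P3,P2] Q1=[P4] Q2=[]
t=20-22: P3@Q0 runs 2, rem=4, I/O yield, promote→Q0. Q0=[P2,P3] Q1=[P4] Q2=[]
t=22-24: P2@Q0 runs 2, rem=2, I/O yield, promote→Q0. Q0=[P3,P2] Q1=[P4] Q2=[]
t=24-26: P3@Q0 runs 2, rem=2, I/O yield, promote→Q0. Q0=[P2,P3] Q1=[P4] Q2=[]
t=26-28: P2@Q0 runs 2, rem=0, completes. Q0=[P3] Q1=[P4] Q2=[]
t=28-30: P3@Q0 runs 2, rem=0, completes. Q0=[] Q1=[P4] Q2=[]
t=30-33: P4@Q1 runs 3, rem=1, I/O yield, promote→Q0. Q0=[P4] Q1=[] Q2=[]
t=33-34: P4@Q0 runs 1, rem=0, completes. Q0=[] Q1=[] Q2=[]

Answer: P1(0-2) P2(2-4) P3(4-6) P4(6-8) P1(8-10) P2(10-12) P3(12-14) P2(14-16) P3(16-18) P2(18-20) P3(20-22) P2(22-24) P3(24-26) P2(26-28) P3(28-30) P4(30-33) P4(33-34)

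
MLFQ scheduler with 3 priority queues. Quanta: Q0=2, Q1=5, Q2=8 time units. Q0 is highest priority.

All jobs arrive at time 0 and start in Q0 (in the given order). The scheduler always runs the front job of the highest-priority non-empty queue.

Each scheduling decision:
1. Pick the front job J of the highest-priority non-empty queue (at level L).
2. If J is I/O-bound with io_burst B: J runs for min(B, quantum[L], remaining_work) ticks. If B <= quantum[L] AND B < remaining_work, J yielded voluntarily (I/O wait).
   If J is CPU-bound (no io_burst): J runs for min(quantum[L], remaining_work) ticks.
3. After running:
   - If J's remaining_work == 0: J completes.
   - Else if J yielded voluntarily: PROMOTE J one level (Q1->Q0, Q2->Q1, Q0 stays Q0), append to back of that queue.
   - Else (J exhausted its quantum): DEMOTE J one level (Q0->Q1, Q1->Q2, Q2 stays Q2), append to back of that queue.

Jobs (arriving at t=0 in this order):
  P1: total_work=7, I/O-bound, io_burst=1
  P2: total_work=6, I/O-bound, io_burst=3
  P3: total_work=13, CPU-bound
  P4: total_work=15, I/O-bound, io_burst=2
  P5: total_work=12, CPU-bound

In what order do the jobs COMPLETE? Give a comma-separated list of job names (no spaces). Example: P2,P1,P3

Answer: P1,P4,P2,P3,P5

Derivation:
t=0-1: P1@Q0 runs 1, rem=6, I/O yield, promote→Q0. Q0=[P2,P3,P4,P5,P1] Q1=[] Q2=[]
t=1-3: P2@Q0 runs 2, rem=4, quantum used, demote→Q1. Q0=[P3,P4,P5,P1] Q1=[P2] Q2=[]
t=3-5: P3@Q0 runs 2, rem=11, quantum used, demote→Q1. Q0=[P4,P5,P1] Q1=[P2,P3] Q2=[]
t=5-7: P4@Q0 runs 2, rem=13, I/O yield, promote→Q0. Q0=[P5,P1,P4] Q1=[P2,P3] Q2=[]
t=7-9: P5@Q0 runs 2, rem=10, quantum used, demote→Q1. Q0=[P1,P4] Q1=[P2,P3,P5] Q2=[]
t=9-10: P1@Q0 runs 1, rem=5, I/O yield, promote→Q0. Q0=[P4,P1] Q1=[P2,P3,P5] Q2=[]
t=10-12: P4@Q0 runs 2, rem=11, I/O yield, promote→Q0. Q0=[P1,P4] Q1=[P2,P3,P5] Q2=[]
t=12-13: P1@Q0 runs 1, rem=4, I/O yield, promote→Q0. Q0=[P4,P1] Q1=[P2,P3,P5] Q2=[]
t=13-15: P4@Q0 runs 2, rem=9, I/O yield, promote→Q0. Q0=[P1,P4] Q1=[P2,P3,P5] Q2=[]
t=15-16: P1@Q0 runs 1, rem=3, I/O yield, promote→Q0. Q0=[P4,P1] Q1=[P2,P3,P5] Q2=[]
t=16-18: P4@Q0 runs 2, rem=7, I/O yield, promote→Q0. Q0=[P1,P4] Q1=[P2,P3,P5] Q2=[]
t=18-19: P1@Q0 runs 1, rem=2, I/O yield, promote→Q0. Q0=[P4,P1] Q1=[P2,P3,P5] Q2=[]
t=19-21: P4@Q0 runs 2, rem=5, I/O yield, promote→Q0. Q0=[P1,P4] Q1=[P2,P3,P5] Q2=[]
t=21-22: P1@Q0 runs 1, rem=1, I/O yield, promote→Q0. Q0=[P4,P1] Q1=[P2,P3,P5] Q2=[]
t=22-24: P4@Q0 runs 2, rem=3, I/O yield, promote→Q0. Q0=[P1,P4] Q1=[P2,P3,P5] Q2=[]
t=24-25: P1@Q0 runs 1, rem=0, completes. Q0=[P4] Q1=[P2,P3,P5] Q2=[]
t=25-27: P4@Q0 runs 2, rem=1, I/O yield, promote→Q0. Q0=[P4] Q1=[P2,P3,P5] Q2=[]
t=27-28: P4@Q0 runs 1, rem=0, completes. Q0=[] Q1=[P2,P3,P5] Q2=[]
t=28-31: P2@Q1 runs 3, rem=1, I/O yield, promote→Q0. Q0=[P2] Q1=[P3,P5] Q2=[]
t=31-32: P2@Q0 runs 1, rem=0, completes. Q0=[] Q1=[P3,P5] Q2=[]
t=32-37: P3@Q1 runs 5, rem=6, quantum used, demote→Q2. Q0=[] Q1=[P5] Q2=[P3]
t=37-42: P5@Q1 runs 5, rem=5, quantum used, demote→Q2. Q0=[] Q1=[] Q2=[P3,P5]
t=42-48: P3@Q2 runs 6, rem=0, completes. Q0=[] Q1=[] Q2=[P5]
t=48-53: P5@Q2 runs 5, rem=0, completes. Q0=[] Q1=[] Q2=[]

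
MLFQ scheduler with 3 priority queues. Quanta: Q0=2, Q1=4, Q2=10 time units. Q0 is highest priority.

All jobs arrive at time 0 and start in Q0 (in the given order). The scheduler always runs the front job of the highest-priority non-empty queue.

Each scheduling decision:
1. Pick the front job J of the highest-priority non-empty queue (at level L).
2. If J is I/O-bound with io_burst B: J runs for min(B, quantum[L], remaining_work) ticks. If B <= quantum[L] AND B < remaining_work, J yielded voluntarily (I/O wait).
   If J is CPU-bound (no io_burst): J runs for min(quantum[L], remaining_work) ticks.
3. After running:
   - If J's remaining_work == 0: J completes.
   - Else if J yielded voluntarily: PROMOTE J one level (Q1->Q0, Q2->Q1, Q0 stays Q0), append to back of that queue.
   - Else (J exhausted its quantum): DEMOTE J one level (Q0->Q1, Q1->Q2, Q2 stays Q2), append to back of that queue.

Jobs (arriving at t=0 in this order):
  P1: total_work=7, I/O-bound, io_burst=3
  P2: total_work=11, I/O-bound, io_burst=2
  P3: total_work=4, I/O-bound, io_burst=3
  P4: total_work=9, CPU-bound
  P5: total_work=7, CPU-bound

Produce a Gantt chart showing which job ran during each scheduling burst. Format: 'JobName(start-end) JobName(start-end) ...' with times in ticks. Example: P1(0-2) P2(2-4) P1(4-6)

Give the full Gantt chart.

Answer: P1(0-2) P2(2-4) P3(4-6) P4(6-8) P5(8-10) P2(10-12) P2(12-14) P2(14-16) P2(16-18) P2(18-19) P1(19-22) P1(22-24) P3(24-26) P4(26-30) P5(30-34) P4(34-37) P5(37-38)

Derivation:
t=0-2: P1@Q0 runs 2, rem=5, quantum used, demote→Q1. Q0=[P2,P3,P4,P5] Q1=[P1] Q2=[]
t=2-4: P2@Q0 runs 2, rem=9, I/O yield, promote→Q0. Q0=[P3,P4,P5,P2] Q1=[P1] Q2=[]
t=4-6: P3@Q0 runs 2, rem=2, quantum used, demote→Q1. Q0=[P4,P5,P2] Q1=[P1,P3] Q2=[]
t=6-8: P4@Q0 runs 2, rem=7, quantum used, demote→Q1. Q0=[P5,P2] Q1=[P1,P3,P4] Q2=[]
t=8-10: P5@Q0 runs 2, rem=5, quantum used, demote→Q1. Q0=[P2] Q1=[P1,P3,P4,P5] Q2=[]
t=10-12: P2@Q0 runs 2, rem=7, I/O yield, promote→Q0. Q0=[P2] Q1=[P1,P3,P4,P5] Q2=[]
t=12-14: P2@Q0 runs 2, rem=5, I/O yield, promote→Q0. Q0=[P2] Q1=[P1,P3,P4,P5] Q2=[]
t=14-16: P2@Q0 runs 2, rem=3, I/O yield, promote→Q0. Q0=[P2] Q1=[P1,P3,P4,P5] Q2=[]
t=16-18: P2@Q0 runs 2, rem=1, I/O yield, promote→Q0. Q0=[P2] Q1=[P1,P3,P4,P5] Q2=[]
t=18-19: P2@Q0 runs 1, rem=0, completes. Q0=[] Q1=[P1,P3,P4,P5] Q2=[]
t=19-22: P1@Q1 runs 3, rem=2, I/O yield, promote→Q0. Q0=[P1] Q1=[P3,P4,P5] Q2=[]
t=22-24: P1@Q0 runs 2, rem=0, completes. Q0=[] Q1=[P3,P4,P5] Q2=[]
t=24-26: P3@Q1 runs 2, rem=0, completes. Q0=[] Q1=[P4,P5] Q2=[]
t=26-30: P4@Q1 runs 4, rem=3, quantum used, demote→Q2. Q0=[] Q1=[P5] Q2=[P4]
t=30-34: P5@Q1 runs 4, rem=1, quantum used, demote→Q2. Q0=[] Q1=[] Q2=[P4,P5]
t=34-37: P4@Q2 runs 3, rem=0, completes. Q0=[] Q1=[] Q2=[P5]
t=37-38: P5@Q2 runs 1, rem=0, completes. Q0=[] Q1=[] Q2=[]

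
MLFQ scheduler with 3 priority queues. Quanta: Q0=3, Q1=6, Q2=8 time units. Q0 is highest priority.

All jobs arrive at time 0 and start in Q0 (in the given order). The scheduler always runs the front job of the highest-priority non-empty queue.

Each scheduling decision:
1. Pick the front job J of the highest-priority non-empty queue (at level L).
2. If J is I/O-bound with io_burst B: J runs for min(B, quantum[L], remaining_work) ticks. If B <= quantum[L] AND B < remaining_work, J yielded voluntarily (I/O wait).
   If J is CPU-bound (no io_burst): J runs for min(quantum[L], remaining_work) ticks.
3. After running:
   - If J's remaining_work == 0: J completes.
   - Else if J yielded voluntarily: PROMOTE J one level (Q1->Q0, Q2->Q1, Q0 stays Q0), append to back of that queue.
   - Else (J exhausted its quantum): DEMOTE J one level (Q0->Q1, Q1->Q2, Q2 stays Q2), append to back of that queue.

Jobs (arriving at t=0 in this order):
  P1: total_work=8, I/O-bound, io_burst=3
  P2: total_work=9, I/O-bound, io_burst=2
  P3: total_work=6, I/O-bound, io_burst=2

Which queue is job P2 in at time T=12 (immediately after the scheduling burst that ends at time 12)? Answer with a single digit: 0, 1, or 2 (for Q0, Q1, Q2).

Answer: 0

Derivation:
t=0-3: P1@Q0 runs 3, rem=5, I/O yield, promote→Q0. Q0=[P2,P3,P1] Q1=[] Q2=[]
t=3-5: P2@Q0 runs 2, rem=7, I/O yield, promote→Q0. Q0=[P3,P1,P2] Q1=[] Q2=[]
t=5-7: P3@Q0 runs 2, rem=4, I/O yield, promote→Q0. Q0=[P1,P2,P3] Q1=[] Q2=[]
t=7-10: P1@Q0 runs 3, rem=2, I/O yield, promote→Q0. Q0=[P2,P3,P1] Q1=[] Q2=[]
t=10-12: P2@Q0 runs 2, rem=5, I/O yield, promote→Q0. Q0=[P3,P1,P2] Q1=[] Q2=[]
t=12-14: P3@Q0 runs 2, rem=2, I/O yield, promote→Q0. Q0=[P1,P2,P3] Q1=[] Q2=[]
t=14-16: P1@Q0 runs 2, rem=0, completes. Q0=[P2,P3] Q1=[] Q2=[]
t=16-18: P2@Q0 runs 2, rem=3, I/O yield, promote→Q0. Q0=[P3,P2] Q1=[] Q2=[]
t=18-20: P3@Q0 runs 2, rem=0, completes. Q0=[P2] Q1=[] Q2=[]
t=20-22: P2@Q0 runs 2, rem=1, I/O yield, promote→Q0. Q0=[P2] Q1=[] Q2=[]
t=22-23: P2@Q0 runs 1, rem=0, completes. Q0=[] Q1=[] Q2=[]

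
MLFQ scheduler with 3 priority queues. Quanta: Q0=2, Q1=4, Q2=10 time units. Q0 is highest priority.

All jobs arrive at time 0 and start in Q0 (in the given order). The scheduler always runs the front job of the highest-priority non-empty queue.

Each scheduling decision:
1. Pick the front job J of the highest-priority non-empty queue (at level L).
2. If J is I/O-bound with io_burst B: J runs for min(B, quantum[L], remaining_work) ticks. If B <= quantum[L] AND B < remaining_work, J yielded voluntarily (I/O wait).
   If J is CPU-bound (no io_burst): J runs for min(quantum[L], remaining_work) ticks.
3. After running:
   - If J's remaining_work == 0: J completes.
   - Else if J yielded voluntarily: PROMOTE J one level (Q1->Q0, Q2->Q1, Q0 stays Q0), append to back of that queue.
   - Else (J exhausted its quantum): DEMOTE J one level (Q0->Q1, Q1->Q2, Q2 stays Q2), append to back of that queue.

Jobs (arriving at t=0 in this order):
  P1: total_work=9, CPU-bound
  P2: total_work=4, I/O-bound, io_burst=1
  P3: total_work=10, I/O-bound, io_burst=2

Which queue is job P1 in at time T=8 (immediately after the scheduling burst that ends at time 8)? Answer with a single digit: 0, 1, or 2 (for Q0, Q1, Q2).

Answer: 1

Derivation:
t=0-2: P1@Q0 runs 2, rem=7, quantum used, demote→Q1. Q0=[P2,P3] Q1=[P1] Q2=[]
t=2-3: P2@Q0 runs 1, rem=3, I/O yield, promote→Q0. Q0=[P3,P2] Q1=[P1] Q2=[]
t=3-5: P3@Q0 runs 2, rem=8, I/O yield, promote→Q0. Q0=[P2,P3] Q1=[P1] Q2=[]
t=5-6: P2@Q0 runs 1, rem=2, I/O yield, promote→Q0. Q0=[P3,P2] Q1=[P1] Q2=[]
t=6-8: P3@Q0 runs 2, rem=6, I/O yield, promote→Q0. Q0=[P2,P3] Q1=[P1] Q2=[]
t=8-9: P2@Q0 runs 1, rem=1, I/O yield, promote→Q0. Q0=[P3,P2] Q1=[P1] Q2=[]
t=9-11: P3@Q0 runs 2, rem=4, I/O yield, promote→Q0. Q0=[P2,P3] Q1=[P1] Q2=[]
t=11-12: P2@Q0 runs 1, rem=0, completes. Q0=[P3] Q1=[P1] Q2=[]
t=12-14: P3@Q0 runs 2, rem=2, I/O yield, promote→Q0. Q0=[P3] Q1=[P1] Q2=[]
t=14-16: P3@Q0 runs 2, rem=0, completes. Q0=[] Q1=[P1] Q2=[]
t=16-20: P1@Q1 runs 4, rem=3, quantum used, demote→Q2. Q0=[] Q1=[] Q2=[P1]
t=20-23: P1@Q2 runs 3, rem=0, completes. Q0=[] Q1=[] Q2=[]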